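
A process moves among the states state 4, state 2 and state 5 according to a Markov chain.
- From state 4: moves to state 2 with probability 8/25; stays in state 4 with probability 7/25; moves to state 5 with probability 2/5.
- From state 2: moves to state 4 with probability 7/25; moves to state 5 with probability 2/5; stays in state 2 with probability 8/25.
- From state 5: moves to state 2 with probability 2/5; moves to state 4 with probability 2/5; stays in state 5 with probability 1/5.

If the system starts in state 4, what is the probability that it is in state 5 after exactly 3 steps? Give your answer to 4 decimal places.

0.3360

Propagate the distribution vector 3 steps from state 4.
After 0 steps: (1.0000, 0.0000, 0.0000)
After 1 step: (0.2800, 0.3200, 0.4000)
After 2 steps: (0.3280, 0.3520, 0.3200)
After 3 steps: (0.3184, 0.3456, 0.3360)
P(in state 5 after 3 steps) = 0.3360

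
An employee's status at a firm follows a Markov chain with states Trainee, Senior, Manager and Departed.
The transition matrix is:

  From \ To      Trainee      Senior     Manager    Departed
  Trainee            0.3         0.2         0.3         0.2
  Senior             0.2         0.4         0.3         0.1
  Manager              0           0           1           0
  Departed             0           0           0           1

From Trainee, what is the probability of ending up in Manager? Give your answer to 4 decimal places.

Let h(s) be the probability of absorption at Manager starting from transient state s. Then h(Manager) = 1 and h(Departed) = 0. By first-step analysis:
h(Trainee) = 0.3·h(Trainee) + 0.2·h(Senior) + 0.3·1 + 0.2·0
h(Senior) = 0.2·h(Trainee) + 0.4·h(Senior) + 0.3·1 + 0.1·0
Solving: h(Trainee) = 0.6316, h(Senior) = 0.7105.
Starting from Trainee, the probability is 0.6316.

0.6316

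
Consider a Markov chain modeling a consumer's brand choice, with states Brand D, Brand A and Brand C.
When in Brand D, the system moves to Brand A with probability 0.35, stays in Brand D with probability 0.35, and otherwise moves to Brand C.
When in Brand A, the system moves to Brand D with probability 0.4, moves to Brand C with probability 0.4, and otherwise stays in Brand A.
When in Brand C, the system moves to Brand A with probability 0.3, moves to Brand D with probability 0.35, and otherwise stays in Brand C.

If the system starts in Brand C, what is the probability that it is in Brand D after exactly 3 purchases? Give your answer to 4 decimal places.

0.3644

Propagate the distribution vector 3 purchases from Brand C.
After 0 purchases: (0.0000, 0.0000, 1.0000)
After 1 purchase: (0.3500, 0.3000, 0.3500)
After 2 purchases: (0.3650, 0.2875, 0.3475)
After 3 purchases: (0.3644, 0.2895, 0.3461)
P(in Brand D after 3 purchases) = 0.3644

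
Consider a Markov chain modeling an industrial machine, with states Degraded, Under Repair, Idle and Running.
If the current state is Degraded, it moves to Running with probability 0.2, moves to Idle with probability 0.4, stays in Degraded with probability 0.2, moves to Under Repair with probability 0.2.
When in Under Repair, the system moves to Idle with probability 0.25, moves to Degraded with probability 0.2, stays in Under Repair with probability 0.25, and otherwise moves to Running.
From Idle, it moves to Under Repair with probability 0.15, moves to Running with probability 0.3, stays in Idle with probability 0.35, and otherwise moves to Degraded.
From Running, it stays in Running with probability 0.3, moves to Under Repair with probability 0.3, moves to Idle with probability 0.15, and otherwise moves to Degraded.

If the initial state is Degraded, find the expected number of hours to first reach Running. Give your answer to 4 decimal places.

3.9286

Let t(s) be the expected number of hours to first reach Running from state s, with t(Running) = 0. Conditioning on the first hour:
t(Degraded) = 1 + 0.2·t(Degraded) + 0.2·t(Under Repair) + 0.4·t(Idle)
t(Under Repair) = 1 + 0.2·t(Degraded) + 0.25·t(Under Repair) + 0.25·t(Idle)
t(Idle) = 1 + 0.2·t(Degraded) + 0.15·t(Under Repair) + 0.35·t(Idle)
Solving: t(Degraded) = 3.9286, t(Under Repair) = 3.5714, t(Idle) = 3.5714.
Expected hours from Degraded to Running: 3.9286.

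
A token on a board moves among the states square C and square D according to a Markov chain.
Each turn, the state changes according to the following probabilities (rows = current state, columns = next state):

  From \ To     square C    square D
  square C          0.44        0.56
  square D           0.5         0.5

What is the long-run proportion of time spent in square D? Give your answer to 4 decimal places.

0.5283

Let the stationary distribution be π with π = πP and π_1 + π_2 = 1.
π_1 = 0.44·π_1 + 0.5·π_2
Solving with the normalization constraint gives π = (0.4717, 0.5283).
So the stationary probability of square D is 0.5283.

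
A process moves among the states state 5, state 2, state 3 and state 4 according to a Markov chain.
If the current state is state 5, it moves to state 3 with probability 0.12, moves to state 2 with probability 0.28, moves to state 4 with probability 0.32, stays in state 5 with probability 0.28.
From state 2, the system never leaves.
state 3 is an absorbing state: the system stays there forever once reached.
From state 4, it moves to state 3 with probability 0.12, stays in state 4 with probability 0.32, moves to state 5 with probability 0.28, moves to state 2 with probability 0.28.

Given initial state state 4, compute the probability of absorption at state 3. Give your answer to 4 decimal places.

0.3000

Let h(s) be the probability of absorption at state 3 starting from transient state s. Then h(state 3) = 1 and h(state 2) = 0. By first-step analysis:
h(state 5) = 0.28·h(state 5) + 0.28·0 + 0.12·1 + 0.32·h(state 4)
h(state 4) = 0.28·h(state 5) + 0.28·0 + 0.12·1 + 0.32·h(state 4)
Solving: h(state 5) = 0.3000, h(state 4) = 0.3000.
Starting from state 4, the probability is 0.3000.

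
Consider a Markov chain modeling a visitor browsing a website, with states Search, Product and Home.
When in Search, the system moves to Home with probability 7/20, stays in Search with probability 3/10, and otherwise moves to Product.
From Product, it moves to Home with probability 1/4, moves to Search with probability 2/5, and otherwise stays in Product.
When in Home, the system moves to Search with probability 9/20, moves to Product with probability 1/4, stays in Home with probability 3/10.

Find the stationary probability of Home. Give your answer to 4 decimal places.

Let the stationary distribution be π with π = πP and π_1 + π_2 + π_3 = 1.
π_1 = 0.3·π_1 + 0.4·π_2 + 0.45·π_3
π_2 = 0.35·π_1 + 0.35·π_2 + 0.25·π_3
Solving with the normalization constraint gives π = (0.3774, 0.3197, 0.3029).
So the stationary probability of Home is 0.3029.

0.3029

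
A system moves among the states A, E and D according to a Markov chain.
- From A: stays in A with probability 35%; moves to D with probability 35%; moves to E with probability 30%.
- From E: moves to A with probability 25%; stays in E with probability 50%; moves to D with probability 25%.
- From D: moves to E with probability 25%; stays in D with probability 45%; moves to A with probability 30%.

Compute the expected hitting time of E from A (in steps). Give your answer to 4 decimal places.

Let t(s) be the expected number of steps to first reach E from state s, with t(E) = 0. Conditioning on the first step:
t(A) = 1 + 0.35·t(A) + 0.35·t(D)
t(D) = 1 + 0.3·t(A) + 0.45·t(D)
Solving: t(A) = 3.5644, t(D) = 3.7624.
Expected steps from A to E: 3.5644.

3.5644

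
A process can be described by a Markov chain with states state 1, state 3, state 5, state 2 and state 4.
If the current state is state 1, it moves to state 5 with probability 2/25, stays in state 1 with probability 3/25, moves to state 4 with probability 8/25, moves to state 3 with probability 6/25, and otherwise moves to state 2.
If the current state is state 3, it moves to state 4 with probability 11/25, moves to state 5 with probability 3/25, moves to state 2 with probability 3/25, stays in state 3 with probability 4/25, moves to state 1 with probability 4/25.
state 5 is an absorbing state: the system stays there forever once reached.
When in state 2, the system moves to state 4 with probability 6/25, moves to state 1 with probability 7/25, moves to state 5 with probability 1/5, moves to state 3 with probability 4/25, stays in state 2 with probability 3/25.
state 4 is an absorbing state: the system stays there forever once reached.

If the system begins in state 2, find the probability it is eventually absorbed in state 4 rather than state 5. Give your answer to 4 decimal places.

Let h(s) be the probability of absorption at state 4 starting from transient state s. Then h(state 4) = 1 and h(state 5) = 0. By first-step analysis:
h(state 1) = 0.12·h(state 1) + 0.24·h(state 3) + 0.08·0 + 0.24·h(state 2) + 0.32·1
h(state 3) = 0.16·h(state 1) + 0.16·h(state 3) + 0.12·0 + 0.12·h(state 2) + 0.44·1
h(state 2) = 0.28·h(state 1) + 0.16·h(state 3) + 0.2·0 + 0.12·h(state 2) + 0.24·1
Solving: h(state 1) = 0.7475, h(state 3) = 0.7588, h(state 2) = 0.6485.
Starting from state 2, the probability is 0.6485.

0.6485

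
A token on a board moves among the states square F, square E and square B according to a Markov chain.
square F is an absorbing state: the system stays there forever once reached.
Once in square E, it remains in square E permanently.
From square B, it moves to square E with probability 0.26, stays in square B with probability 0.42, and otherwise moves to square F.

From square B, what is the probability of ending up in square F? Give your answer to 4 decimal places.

Let h(s) be the probability of absorption at square F starting from transient state s. Then h(square F) = 1 and h(square E) = 0. By first-step analysis:
h(square B) = 0.32·1 + 0.26·0 + 0.42·h(square B)
Solving: h(square B) = 0.5517.
Starting from square B, the probability is 0.5517.

0.5517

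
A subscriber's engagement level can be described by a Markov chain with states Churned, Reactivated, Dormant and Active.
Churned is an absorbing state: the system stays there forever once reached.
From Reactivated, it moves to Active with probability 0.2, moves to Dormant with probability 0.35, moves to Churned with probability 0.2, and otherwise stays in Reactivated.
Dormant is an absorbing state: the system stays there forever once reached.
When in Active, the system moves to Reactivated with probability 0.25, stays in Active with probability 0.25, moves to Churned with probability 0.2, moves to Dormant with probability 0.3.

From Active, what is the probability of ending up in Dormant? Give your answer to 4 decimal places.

0.6098

Let h(s) be the probability of absorption at Dormant starting from transient state s. Then h(Dormant) = 1 and h(Churned) = 0. By first-step analysis:
h(Reactivated) = 0.2·0 + 0.25·h(Reactivated) + 0.35·1 + 0.2·h(Active)
h(Active) = 0.2·0 + 0.25·h(Reactivated) + 0.3·1 + 0.25·h(Active)
Solving: h(Reactivated) = 0.6293, h(Active) = 0.6098.
Starting from Active, the probability is 0.6098.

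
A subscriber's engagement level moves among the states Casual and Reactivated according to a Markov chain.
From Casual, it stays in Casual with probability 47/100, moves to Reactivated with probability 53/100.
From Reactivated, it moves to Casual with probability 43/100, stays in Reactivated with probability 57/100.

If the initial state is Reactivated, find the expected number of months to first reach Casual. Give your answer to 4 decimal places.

Let t(s) be the expected number of months to first reach Casual from state s, with t(Casual) = 0. Conditioning on the first month:
t(Reactivated) = 1 + 0.57·t(Reactivated)
Solving: t(Reactivated) = 2.3256.
Expected months from Reactivated to Casual: 2.3256.

2.3256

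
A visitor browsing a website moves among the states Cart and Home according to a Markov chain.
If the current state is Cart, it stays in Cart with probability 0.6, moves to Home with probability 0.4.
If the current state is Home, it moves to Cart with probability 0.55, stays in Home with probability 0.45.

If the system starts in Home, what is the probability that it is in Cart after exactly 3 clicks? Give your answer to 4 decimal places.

0.5789

Propagate the distribution vector 3 clicks from Home.
After 0 clicks: (0.0000, 1.0000)
After 1 click: (0.5500, 0.4500)
After 2 clicks: (0.5775, 0.4225)
After 3 clicks: (0.5789, 0.4211)
P(in Cart after 3 clicks) = 0.5789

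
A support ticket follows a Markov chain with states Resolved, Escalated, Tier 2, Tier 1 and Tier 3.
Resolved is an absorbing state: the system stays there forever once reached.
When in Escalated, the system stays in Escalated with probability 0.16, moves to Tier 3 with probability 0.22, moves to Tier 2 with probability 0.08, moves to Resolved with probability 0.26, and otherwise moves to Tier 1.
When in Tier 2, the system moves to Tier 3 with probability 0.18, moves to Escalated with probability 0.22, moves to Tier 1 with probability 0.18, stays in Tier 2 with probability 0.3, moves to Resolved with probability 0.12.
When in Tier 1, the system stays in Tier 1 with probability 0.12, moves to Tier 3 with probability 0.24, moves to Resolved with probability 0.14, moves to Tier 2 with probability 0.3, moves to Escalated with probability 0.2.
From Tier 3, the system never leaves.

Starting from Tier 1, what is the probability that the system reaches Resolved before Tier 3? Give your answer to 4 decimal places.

Let h(s) be the probability of absorption at Resolved starting from transient state s. Then h(Resolved) = 1 and h(Tier 3) = 0. By first-step analysis:
h(Escalated) = 0.26·1 + 0.16·h(Escalated) + 0.08·h(Tier 2) + 0.28·h(Tier 1) + 0.22·0
h(Tier 2) = 0.12·1 + 0.22·h(Escalated) + 0.3·h(Tier 2) + 0.18·h(Tier 1) + 0.18·0
h(Tier 1) = 0.14·1 + 0.2·h(Escalated) + 0.3·h(Tier 2) + 0.12·h(Tier 1) + 0.24·0
Solving: h(Escalated) = 0.4901, h(Tier 2) = 0.4330, h(Tier 1) = 0.4181.
Starting from Tier 1, the probability is 0.4181.

0.4181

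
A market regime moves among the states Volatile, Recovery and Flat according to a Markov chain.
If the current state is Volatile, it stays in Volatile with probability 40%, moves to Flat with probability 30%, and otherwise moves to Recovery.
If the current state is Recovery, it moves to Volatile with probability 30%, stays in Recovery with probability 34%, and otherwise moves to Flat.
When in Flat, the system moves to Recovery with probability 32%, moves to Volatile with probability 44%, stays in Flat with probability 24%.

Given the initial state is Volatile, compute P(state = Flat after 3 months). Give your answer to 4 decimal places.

0.3011

Propagate the distribution vector 3 months from Volatile.
After 0 months: (1.0000, 0.0000, 0.0000)
After 1 month: (0.4000, 0.3000, 0.3000)
After 2 months: (0.3820, 0.3180, 0.3000)
After 3 months: (0.3802, 0.3187, 0.3011)
P(in Flat after 3 months) = 0.3011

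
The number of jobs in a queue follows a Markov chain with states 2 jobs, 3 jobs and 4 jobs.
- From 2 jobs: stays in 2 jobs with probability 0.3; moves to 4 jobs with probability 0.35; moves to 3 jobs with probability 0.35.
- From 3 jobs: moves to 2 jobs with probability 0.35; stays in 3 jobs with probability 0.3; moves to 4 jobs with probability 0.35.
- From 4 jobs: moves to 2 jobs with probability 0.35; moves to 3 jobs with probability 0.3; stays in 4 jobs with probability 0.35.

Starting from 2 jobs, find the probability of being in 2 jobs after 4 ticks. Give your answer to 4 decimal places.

0.3333

Propagate the distribution vector 4 ticks from 2 jobs.
After 0 ticks: (1.0000, 0.0000, 0.0000)
After 1 tick: (0.3000, 0.3500, 0.3500)
After 2 ticks: (0.3350, 0.3150, 0.3500)
After 3 ticks: (0.3333, 0.3168, 0.3500)
After 4 ticks: (0.3333, 0.3167, 0.3500)
P(in 2 jobs after 4 ticks) = 0.3333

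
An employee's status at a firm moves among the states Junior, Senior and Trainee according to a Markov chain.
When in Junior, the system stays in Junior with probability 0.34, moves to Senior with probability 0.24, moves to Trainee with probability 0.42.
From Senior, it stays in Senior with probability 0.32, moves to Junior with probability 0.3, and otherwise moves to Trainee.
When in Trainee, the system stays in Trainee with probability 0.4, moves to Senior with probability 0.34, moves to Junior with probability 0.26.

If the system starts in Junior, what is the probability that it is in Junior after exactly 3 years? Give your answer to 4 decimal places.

0.2958

Propagate the distribution vector 3 years from Junior.
After 0 years: (1.0000, 0.0000, 0.0000)
After 1 year: (0.3400, 0.2400, 0.4200)
After 2 years: (0.2968, 0.3012, 0.4020)
After 3 years: (0.2958, 0.3043, 0.3999)
P(in Junior after 3 years) = 0.2958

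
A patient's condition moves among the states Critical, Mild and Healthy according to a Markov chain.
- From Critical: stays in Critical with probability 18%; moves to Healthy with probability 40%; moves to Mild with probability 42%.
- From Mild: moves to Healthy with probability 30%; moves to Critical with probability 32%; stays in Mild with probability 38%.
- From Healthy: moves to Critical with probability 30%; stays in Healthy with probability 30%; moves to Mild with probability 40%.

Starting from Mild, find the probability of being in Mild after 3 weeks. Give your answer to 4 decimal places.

Propagate the distribution vector 3 weeks from Mild.
After 0 weeks: (0.0000, 1.0000, 0.0000)
After 1 week: (0.3200, 0.3800, 0.3000)
After 2 weeks: (0.2692, 0.3988, 0.3320)
After 3 weeks: (0.2757, 0.3974, 0.3269)
P(in Mild after 3 weeks) = 0.3974

0.3974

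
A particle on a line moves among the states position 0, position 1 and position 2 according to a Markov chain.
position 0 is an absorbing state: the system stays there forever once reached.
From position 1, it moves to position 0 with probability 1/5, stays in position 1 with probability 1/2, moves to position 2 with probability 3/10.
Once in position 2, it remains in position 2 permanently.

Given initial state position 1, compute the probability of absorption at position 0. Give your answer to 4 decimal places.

0.4000

Let h(s) be the probability of absorption at position 0 starting from transient state s. Then h(position 0) = 1 and h(position 2) = 0. By first-step analysis:
h(position 1) = 0.2·1 + 0.5·h(position 1) + 0.3·0
Solving: h(position 1) = 0.4000.
Starting from position 1, the probability is 0.4000.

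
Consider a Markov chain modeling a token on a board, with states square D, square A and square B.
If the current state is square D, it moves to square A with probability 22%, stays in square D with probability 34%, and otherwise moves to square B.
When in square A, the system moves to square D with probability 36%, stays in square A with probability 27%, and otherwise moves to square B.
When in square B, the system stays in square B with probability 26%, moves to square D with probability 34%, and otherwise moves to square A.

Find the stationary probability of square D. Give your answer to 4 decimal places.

Let the stationary distribution be π with π = πP and π_1 + π_2 + π_3 = 1.
π_1 = 0.34·π_1 + 0.36·π_2 + 0.34·π_3
π_2 = 0.22·π_1 + 0.27·π_2 + 0.4·π_3
Solving with the normalization constraint gives π = (0.3460, 0.2989, 0.3552).
So the stationary probability of square D is 0.3460.

0.3460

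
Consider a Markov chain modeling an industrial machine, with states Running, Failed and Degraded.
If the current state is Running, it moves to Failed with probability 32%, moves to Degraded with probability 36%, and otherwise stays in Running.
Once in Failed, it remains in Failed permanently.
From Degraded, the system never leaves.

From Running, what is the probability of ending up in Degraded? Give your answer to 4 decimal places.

Let h(s) be the probability of absorption at Degraded starting from transient state s. Then h(Degraded) = 1 and h(Failed) = 0. By first-step analysis:
h(Running) = 0.32·h(Running) + 0.32·0 + 0.36·1
Solving: h(Running) = 0.5294.
Starting from Running, the probability is 0.5294.

0.5294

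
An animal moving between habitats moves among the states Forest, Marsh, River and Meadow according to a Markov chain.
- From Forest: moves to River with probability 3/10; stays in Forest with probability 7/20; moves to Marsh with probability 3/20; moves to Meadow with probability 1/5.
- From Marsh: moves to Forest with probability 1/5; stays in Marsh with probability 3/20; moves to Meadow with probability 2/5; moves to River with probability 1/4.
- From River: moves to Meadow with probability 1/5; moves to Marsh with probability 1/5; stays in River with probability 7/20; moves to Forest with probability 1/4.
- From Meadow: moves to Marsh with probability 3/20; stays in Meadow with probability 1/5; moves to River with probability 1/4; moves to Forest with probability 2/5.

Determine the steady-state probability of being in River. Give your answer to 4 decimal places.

Let the stationary distribution be π with π = πP and π_1 + π_2 + π_3 + π_4 = 1.
π_1 = 0.35·π_1 + 0.2·π_2 + 0.25·π_3 + 0.4·π_4
π_2 = 0.15·π_1 + 0.15·π_2 + 0.2·π_3 + 0.15·π_4
π_3 = 0.3·π_1 + 0.25·π_2 + 0.35·π_3 + 0.25·π_4
Solving with the normalization constraint gives π = (0.3075, 0.1647, 0.2949, 0.2329).
So the stationary probability of River is 0.2949.

0.2949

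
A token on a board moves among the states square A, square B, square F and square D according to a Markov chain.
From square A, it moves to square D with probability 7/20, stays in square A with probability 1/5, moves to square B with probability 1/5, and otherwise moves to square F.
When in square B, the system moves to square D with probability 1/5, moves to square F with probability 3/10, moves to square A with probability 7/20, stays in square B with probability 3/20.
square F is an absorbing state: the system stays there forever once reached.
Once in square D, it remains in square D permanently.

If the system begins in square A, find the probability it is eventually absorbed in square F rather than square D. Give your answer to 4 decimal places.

0.4467

Let h(s) be the probability of absorption at square F starting from transient state s. Then h(square F) = 1 and h(square D) = 0. By first-step analysis:
h(square A) = 0.2·h(square A) + 0.2·h(square B) + 0.25·1 + 0.35·0
h(square B) = 0.35·h(square A) + 0.15·h(square B) + 0.3·1 + 0.2·0
Solving: h(square A) = 0.4467, h(square B) = 0.5369.
Starting from square A, the probability is 0.4467.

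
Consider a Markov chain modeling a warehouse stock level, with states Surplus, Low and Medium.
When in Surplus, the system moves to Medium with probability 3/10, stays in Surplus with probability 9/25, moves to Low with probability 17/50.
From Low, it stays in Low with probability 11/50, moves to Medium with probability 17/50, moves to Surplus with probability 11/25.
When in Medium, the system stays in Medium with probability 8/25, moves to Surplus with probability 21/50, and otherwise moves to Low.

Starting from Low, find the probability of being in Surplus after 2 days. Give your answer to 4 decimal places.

Sum over the intermediate state after 1 day:
P = P(Low→Surplus)·P(Surplus→Surplus) + P(Low→Low)·P(Low→Surplus) + P(Low→Medium)·P(Medium→Surplus)
  = 0.44×0.36 + 0.22×0.44 + 0.34×0.42
  = 0.1584 + 0.0968 + 0.1428 = 0.3980

0.3980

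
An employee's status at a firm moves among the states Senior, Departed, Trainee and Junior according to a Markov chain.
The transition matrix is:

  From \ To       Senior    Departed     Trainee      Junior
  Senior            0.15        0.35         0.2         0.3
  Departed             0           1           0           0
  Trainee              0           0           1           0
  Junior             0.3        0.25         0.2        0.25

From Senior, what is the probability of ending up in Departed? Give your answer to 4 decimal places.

0.6164

Let h(s) be the probability of absorption at Departed starting from transient state s. Then h(Departed) = 1 and h(Trainee) = 0. By first-step analysis:
h(Senior) = 0.15·h(Senior) + 0.35·1 + 0.2·0 + 0.3·h(Junior)
h(Junior) = 0.3·h(Senior) + 0.25·1 + 0.2·0 + 0.25·h(Junior)
Solving: h(Senior) = 0.6164, h(Junior) = 0.5799.
Starting from Senior, the probability is 0.6164.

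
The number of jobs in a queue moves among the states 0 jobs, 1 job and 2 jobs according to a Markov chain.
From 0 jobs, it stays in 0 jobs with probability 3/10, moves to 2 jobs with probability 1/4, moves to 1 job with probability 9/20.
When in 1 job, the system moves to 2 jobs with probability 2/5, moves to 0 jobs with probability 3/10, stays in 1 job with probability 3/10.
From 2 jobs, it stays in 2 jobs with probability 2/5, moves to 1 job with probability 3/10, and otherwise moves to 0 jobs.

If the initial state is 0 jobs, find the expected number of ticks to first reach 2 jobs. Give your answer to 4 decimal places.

3.2394

Let t(s) be the expected number of ticks to first reach 2 jobs from state s, with t(2 jobs) = 0. Conditioning on the first tick:
t(0 jobs) = 1 + 0.3·t(0 jobs) + 0.45·t(1 job)
t(1 job) = 1 + 0.3·t(0 jobs) + 0.3·t(1 job)
Solving: t(0 jobs) = 3.2394, t(1 job) = 2.8169.
Expected ticks from 0 jobs to 2 jobs: 3.2394.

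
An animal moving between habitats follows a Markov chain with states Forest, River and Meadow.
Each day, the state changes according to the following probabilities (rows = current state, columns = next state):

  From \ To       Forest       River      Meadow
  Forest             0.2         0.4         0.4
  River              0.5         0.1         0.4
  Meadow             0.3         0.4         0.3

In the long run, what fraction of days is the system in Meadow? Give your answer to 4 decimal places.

0.3636

Let the stationary distribution be π with π = πP and π_1 + π_2 + π_3 = 1.
π_1 = 0.2·π_1 + 0.5·π_2 + 0.3·π_3
π_2 = 0.4·π_1 + 0.1·π_2 + 0.4·π_3
Solving with the normalization constraint gives π = (0.3287, 0.3077, 0.3636).
So the stationary probability of Meadow is 0.3636.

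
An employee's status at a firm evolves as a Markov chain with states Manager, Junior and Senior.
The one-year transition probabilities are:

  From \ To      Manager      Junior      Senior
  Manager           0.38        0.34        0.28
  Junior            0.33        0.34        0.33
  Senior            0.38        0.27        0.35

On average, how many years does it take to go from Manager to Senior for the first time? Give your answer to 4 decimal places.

3.3670

Let t(s) be the expected number of years to first reach Senior from state s, with t(Senior) = 0. Conditioning on the first year:
t(Manager) = 1 + 0.38·t(Manager) + 0.34·t(Junior)
t(Junior) = 1 + 0.33·t(Manager) + 0.34·t(Junior)
Solving: t(Manager) = 3.3670, t(Junior) = 3.1987.
Expected years from Manager to Senior: 3.3670.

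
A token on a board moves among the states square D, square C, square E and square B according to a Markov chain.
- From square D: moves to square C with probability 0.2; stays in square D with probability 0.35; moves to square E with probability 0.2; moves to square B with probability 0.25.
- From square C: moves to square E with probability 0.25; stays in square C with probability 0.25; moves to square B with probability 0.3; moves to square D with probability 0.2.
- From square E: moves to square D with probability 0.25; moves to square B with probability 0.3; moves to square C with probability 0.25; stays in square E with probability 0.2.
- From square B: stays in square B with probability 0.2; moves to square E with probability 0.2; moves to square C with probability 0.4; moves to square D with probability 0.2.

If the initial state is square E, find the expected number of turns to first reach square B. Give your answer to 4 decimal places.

3.4871

Let t(s) be the expected number of turns to first reach square B from state s, with t(square B) = 0. Conditioning on the first turn:
t(square D) = 1 + 0.35·t(square D) + 0.2·t(square C) + 0.2·t(square E)
t(square C) = 1 + 0.2·t(square D) + 0.25·t(square C) + 0.25·t(square E)
t(square E) = 1 + 0.25·t(square D) + 0.25·t(square C) + 0.2·t(square E)
Solving: t(square D) = 3.6814, t(square C) = 3.4774, t(square E) = 3.4871.
Expected turns from square E to square B: 3.4871.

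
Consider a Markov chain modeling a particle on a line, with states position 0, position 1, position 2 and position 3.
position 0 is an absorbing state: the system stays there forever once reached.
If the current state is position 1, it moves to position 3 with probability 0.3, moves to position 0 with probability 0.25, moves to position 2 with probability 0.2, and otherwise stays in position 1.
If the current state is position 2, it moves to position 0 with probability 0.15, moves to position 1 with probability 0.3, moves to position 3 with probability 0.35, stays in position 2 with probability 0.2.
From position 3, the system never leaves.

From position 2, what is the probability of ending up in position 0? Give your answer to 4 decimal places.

Let h(s) be the probability of absorption at position 0 starting from transient state s. Then h(position 0) = 1 and h(position 3) = 0. By first-step analysis:
h(position 1) = 0.25·1 + 0.25·h(position 1) + 0.2·h(position 2) + 0.3·0
h(position 2) = 0.15·1 + 0.3·h(position 1) + 0.2·h(position 2) + 0.35·0
Solving: h(position 1) = 0.4259, h(position 2) = 0.3472.
Starting from position 2, the probability is 0.3472.

0.3472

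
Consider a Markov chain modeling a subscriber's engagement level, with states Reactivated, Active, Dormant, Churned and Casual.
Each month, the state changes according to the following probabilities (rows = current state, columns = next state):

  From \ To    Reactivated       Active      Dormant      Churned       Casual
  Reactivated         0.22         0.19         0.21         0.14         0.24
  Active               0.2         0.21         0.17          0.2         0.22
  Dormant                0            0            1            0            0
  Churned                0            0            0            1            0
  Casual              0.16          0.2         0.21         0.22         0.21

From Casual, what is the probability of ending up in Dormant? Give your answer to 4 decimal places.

0.5004

Let h(s) be the probability of absorption at Dormant starting from transient state s. Then h(Dormant) = 1 and h(Churned) = 0. By first-step analysis:
h(Reactivated) = 0.22·h(Reactivated) + 0.19·h(Active) + 0.21·1 + 0.14·0 + 0.24·h(Casual)
h(Active) = 0.2·h(Reactivated) + 0.21·h(Active) + 0.17·1 + 0.2·0 + 0.22·h(Casual)
h(Casual) = 0.16·h(Reactivated) + 0.2·h(Active) + 0.21·1 + 0.22·0 + 0.21·h(Casual)
Solving: h(Reactivated) = 0.5430, h(Active) = 0.4920, h(Casual) = 0.5004.
Starting from Casual, the probability is 0.5004.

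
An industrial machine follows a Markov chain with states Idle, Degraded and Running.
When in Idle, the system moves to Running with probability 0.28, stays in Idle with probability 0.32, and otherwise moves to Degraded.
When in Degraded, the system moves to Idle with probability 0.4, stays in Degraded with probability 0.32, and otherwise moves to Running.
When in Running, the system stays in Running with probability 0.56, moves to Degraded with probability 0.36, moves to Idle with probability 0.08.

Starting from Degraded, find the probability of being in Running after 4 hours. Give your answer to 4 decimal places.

0.3865

Propagate the distribution vector 4 hours from Degraded.
After 0 hours: (0.0000, 1.0000, 0.0000)
After 1 hour: (0.4000, 0.3200, 0.2800)
After 2 hours: (0.2784, 0.3632, 0.3584)
After 3 hours: (0.2630, 0.3566, 0.3804)
After 4 hours: (0.2572, 0.3563, 0.3865)
P(in Running after 4 hours) = 0.3865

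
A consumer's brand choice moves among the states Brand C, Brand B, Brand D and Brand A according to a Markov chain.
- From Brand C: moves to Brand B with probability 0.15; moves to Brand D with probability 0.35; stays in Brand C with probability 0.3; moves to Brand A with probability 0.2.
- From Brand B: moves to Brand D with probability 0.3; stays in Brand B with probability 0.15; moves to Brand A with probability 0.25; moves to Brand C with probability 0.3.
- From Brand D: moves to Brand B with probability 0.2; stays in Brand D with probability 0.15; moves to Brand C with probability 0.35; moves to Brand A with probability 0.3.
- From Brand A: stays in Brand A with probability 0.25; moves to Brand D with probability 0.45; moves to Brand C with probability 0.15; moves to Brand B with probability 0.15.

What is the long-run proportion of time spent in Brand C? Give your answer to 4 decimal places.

Let the stationary distribution be π with π = πP and π_1 + π_2 + π_3 + π_4 = 1.
π_1 = 0.3·π_1 + 0.3·π_2 + 0.35·π_3 + 0.15·π_4
π_2 = 0.15·π_1 + 0.15·π_2 + 0.2·π_3 + 0.15·π_4
π_3 = 0.35·π_1 + 0.3·π_2 + 0.15·π_3 + 0.45·π_4
Solving with the normalization constraint gives π = (0.2776, 0.1653, 0.3057, 0.2514).
So the stationary probability of Brand C is 0.2776.

0.2776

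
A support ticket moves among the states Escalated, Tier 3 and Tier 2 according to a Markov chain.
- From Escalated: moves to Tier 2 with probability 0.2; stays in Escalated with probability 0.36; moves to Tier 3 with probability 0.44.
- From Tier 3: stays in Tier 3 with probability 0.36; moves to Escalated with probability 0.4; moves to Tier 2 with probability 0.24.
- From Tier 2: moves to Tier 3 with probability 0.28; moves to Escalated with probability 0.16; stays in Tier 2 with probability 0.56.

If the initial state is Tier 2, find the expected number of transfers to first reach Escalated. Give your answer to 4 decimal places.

Let t(s) be the expected number of transfers to first reach Escalated from state s, with t(Escalated) = 0. Conditioning on the first transfer:
t(Tier 3) = 1 + 0.36·t(Tier 3) + 0.24·t(Tier 2)
t(Tier 2) = 1 + 0.28·t(Tier 3) + 0.56·t(Tier 2)
Solving: t(Tier 3) = 3.1716, t(Tier 2) = 4.2910.
Expected transfers from Tier 2 to Escalated: 4.2910.

4.2910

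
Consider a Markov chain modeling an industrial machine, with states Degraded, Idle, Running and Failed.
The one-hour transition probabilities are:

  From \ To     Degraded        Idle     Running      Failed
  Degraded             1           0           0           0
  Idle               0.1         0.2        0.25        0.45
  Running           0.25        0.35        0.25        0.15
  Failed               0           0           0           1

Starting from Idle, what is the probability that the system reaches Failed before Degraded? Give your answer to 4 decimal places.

Let h(s) be the probability of absorption at Failed starting from transient state s. Then h(Failed) = 1 and h(Degraded) = 0. By first-step analysis:
h(Idle) = 0.1·0 + 0.2·h(Idle) + 0.25·h(Running) + 0.45·1
h(Running) = 0.25·0 + 0.35·h(Idle) + 0.25·h(Running) + 0.15·1
Solving: h(Idle) = 0.7317, h(Running) = 0.5415.
Starting from Idle, the probability is 0.7317.

0.7317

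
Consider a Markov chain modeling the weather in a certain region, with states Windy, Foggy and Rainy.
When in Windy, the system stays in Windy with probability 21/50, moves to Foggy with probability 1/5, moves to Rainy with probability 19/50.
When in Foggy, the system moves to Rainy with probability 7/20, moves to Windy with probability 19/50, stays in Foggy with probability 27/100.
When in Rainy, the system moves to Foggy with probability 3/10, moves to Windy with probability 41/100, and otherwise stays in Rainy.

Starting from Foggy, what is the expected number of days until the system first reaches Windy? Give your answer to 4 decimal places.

Let t(s) be the expected number of days to first reach Windy from state s, with t(Windy) = 0. Conditioning on the first day:
t(Foggy) = 1 + 0.27·t(Foggy) + 0.35·t(Rainy)
t(Rainy) = 1 + 0.3·t(Foggy) + 0.29·t(Rainy)
Solving: t(Foggy) = 2.5647, t(Rainy) = 2.4921.
Expected days from Foggy to Windy: 2.5647.

2.5647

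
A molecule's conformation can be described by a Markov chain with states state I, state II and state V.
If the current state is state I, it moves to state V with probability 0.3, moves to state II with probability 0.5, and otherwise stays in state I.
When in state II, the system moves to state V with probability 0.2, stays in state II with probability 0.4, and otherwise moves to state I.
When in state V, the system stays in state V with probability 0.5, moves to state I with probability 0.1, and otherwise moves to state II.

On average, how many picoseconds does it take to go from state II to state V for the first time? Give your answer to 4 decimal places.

Let t(s) be the expected number of picoseconds to first reach state V from state s, with t(state V) = 0. Conditioning on the first picosecond:
t(state I) = 1 + 0.2·t(state I) + 0.5·t(state II)
t(state II) = 1 + 0.4·t(state I) + 0.4·t(state II)
Solving: t(state I) = 3.9286, t(state II) = 4.2857.
Expected picoseconds from state II to state V: 4.2857.

4.2857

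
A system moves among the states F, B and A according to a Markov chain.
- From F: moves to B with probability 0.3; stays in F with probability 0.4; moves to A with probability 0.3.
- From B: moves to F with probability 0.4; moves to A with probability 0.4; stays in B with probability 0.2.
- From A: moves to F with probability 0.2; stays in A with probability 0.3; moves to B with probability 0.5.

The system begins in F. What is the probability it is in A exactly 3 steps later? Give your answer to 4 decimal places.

Propagate the distribution vector 3 steps from F.
After 0 steps: (1.0000, 0.0000, 0.0000)
After 1 step: (0.4000, 0.3000, 0.3000)
After 2 steps: (0.3400, 0.3300, 0.3300)
After 3 steps: (0.3340, 0.3330, 0.3330)
P(in A after 3 steps) = 0.3330

0.3330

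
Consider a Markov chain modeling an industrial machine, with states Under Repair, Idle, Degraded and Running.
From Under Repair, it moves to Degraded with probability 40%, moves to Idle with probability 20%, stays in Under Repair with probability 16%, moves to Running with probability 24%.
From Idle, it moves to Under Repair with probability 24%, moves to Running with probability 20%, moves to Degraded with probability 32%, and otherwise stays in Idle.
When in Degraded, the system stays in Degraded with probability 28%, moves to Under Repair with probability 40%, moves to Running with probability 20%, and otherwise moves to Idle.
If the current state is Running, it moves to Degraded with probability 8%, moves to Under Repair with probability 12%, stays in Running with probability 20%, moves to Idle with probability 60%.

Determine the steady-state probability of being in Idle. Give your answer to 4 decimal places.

Let the stationary distribution be π with π = πP and π_1 + π_2 + π_3 + π_4 = 1.
π_1 = 0.16·π_1 + 0.24·π_2 + 0.4·π_3 + 0.12·π_4
π_2 = 0.2·π_1 + 0.24·π_2 + 0.12·π_3 + 0.6·π_4
π_3 = 0.4·π_1 + 0.32·π_2 + 0.28·π_3 + 0.08·π_4
Solving with the normalization constraint gives π = (0.2401, 0.2725, 0.2778, 0.2096).
So the stationary probability of Idle is 0.2725.

0.2725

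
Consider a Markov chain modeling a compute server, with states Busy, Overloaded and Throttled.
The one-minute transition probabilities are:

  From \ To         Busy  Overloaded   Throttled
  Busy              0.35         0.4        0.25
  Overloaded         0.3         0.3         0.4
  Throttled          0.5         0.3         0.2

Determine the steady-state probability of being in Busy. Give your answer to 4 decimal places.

0.3761

Let the stationary distribution be π with π = πP and π_1 + π_2 + π_3 = 1.
π_1 = 0.35·π_1 + 0.3·π_2 + 0.5·π_3
π_2 = 0.4·π_1 + 0.3·π_2 + 0.3·π_3
Solving with the normalization constraint gives π = (0.3761, 0.3376, 0.2863).
So the stationary probability of Busy is 0.3761.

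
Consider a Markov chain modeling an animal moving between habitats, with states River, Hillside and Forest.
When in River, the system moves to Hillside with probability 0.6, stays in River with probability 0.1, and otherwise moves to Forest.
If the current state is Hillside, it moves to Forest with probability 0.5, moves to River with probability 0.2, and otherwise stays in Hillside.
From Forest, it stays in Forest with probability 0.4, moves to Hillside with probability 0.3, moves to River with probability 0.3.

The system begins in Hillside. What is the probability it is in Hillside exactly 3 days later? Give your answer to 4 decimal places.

0.3690

Propagate the distribution vector 3 days from Hillside.
After 0 days: (0.0000, 1.0000, 0.0000)
After 1 day: (0.2000, 0.3000, 0.5000)
After 2 days: (0.2300, 0.3600, 0.4100)
After 3 days: (0.2180, 0.3690, 0.4130)
P(in Hillside after 3 days) = 0.3690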